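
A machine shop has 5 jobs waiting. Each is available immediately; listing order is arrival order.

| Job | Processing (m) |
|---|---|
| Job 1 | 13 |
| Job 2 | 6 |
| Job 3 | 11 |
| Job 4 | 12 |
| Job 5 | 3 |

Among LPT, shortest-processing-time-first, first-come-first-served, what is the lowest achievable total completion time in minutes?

109

LPT (decreasing processing time): Job 1 Job 4 Job 3 Job 2 Job 5.
Job 1: 0→13
Job 4: 13→25
Job 3: 25→36
Job 2: 36→42
Job 5: 42→45
Sum = 13+25+36+42+45 = 161.
SPT (increasing processing time): Job 5 Job 2 Job 3 Job 4 Job 1.
Job 5: 0→3
Job 2: 3→9
Job 3: 9→20
Job 4: 20→32
Job 1: 32→45
Sum = 3+9+20+32+45 = 109.
FIFO (arrival order): Job 1 Job 2 Job 3 Job 4 Job 5.
Job 1: 0→13
Job 2: 13→19
Job 3: 19→30
Job 4: 30→42
Job 5: 42→45
Sum = 13+19+30+42+45 = 149.
LPT 161, SPT 109, FIFO 149 → minimum 109.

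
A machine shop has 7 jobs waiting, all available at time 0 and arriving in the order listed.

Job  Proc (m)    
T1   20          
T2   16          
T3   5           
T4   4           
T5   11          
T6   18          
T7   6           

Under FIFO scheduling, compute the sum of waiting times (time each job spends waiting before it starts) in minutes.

FIFO (arrival order): T1 T2 T3 T4 T5 T6 T7.
T1: waits 0, runs 0→20
T2: waits 20, runs 20→36
T3: waits 36, runs 36→41
T4: waits 41, runs 41→45
T5: waits 45, runs 45→56
T6: waits 56, runs 56→74
T7: waits 74, runs 74→80
Sum = 0+20+36+41+45+56+74 = 272.

272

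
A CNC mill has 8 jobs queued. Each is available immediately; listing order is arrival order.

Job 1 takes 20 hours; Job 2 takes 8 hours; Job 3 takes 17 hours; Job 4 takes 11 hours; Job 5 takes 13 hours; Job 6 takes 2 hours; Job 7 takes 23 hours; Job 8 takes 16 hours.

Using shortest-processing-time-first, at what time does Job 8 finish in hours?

SPT (increasing processing time): Job 6 Job 2 Job 4 Job 5 Job 8 Job 3 Job 1 Job 7.
Job 6: 0→2
Job 2: 2→10
Job 4: 10→21
Job 5: 21→34
Job 8: 34→50

50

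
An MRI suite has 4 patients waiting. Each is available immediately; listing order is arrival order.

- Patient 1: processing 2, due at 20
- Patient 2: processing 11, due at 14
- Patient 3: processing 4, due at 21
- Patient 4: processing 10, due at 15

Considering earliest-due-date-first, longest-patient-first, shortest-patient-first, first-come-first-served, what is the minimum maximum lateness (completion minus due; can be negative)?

EDD (increasing due date): Patient 2 Patient 4 Patient 1 Patient 3.
Patient 2: 0→11, due 14, lateness -3
Patient 4: 11→21, due 15, lateness 6
Patient 1: 21→23, due 20, lateness 3
Patient 3: 23→27, due 21, lateness 6
Maximum = 6.
LPT (decreasing processing time): Patient 2 Patient 4 Patient 3 Patient 1.
Patient 2: 0→11, due 14, lateness -3
Patient 4: 11→21, due 15, lateness 6
Patient 3: 21→25, due 21, lateness 4
Patient 1: 25→27, due 20, lateness 7
Maximum = 7.
SPT (increasing processing time): Patient 1 Patient 3 Patient 4 Patient 2.
Patient 1: 0→2, due 20, lateness -18
Patient 3: 2→6, due 21, lateness -15
Patient 4: 6→16, due 15, lateness 1
Patient 2: 16→27, due 14, lateness 13
Maximum = 13.
FIFO (arrival order): Patient 1 Patient 2 Patient 3 Patient 4.
Patient 1: 0→2, due 20, lateness -18
Patient 2: 2→13, due 14, lateness -1
Patient 3: 13→17, due 21, lateness -4
Patient 4: 17→27, due 15, lateness 12
Maximum = 12.
EDD 6, LPT 7, SPT 13, FIFO 12 → minimum 6.

6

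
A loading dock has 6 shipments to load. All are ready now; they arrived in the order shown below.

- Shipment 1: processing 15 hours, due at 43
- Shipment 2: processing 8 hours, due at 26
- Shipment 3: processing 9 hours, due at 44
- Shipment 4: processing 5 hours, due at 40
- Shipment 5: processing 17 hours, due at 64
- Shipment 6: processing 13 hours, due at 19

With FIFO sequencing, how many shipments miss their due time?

FIFO (arrival order): Shipment 1 Shipment 2 Shipment 3 Shipment 4 Shipment 5 Shipment 6.
Shipment 1: 0→15, due 43, tardiness 0
Shipment 2: 15→23, due 26, tardiness 0
Shipment 3: 23→32, due 44, tardiness 0
Shipment 4: 32→37, due 40, tardiness 0
Shipment 5: 37→54, due 64, tardiness 0
Shipment 6: 54→67, due 19, tardiness 48
Late shipments: 1.

1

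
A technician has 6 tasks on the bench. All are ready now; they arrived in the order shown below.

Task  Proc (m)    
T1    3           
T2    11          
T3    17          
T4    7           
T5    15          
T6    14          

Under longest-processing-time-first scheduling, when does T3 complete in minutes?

17

LPT (decreasing processing time): T3 T5 T6 T2 T4 T1.
T3: 0→17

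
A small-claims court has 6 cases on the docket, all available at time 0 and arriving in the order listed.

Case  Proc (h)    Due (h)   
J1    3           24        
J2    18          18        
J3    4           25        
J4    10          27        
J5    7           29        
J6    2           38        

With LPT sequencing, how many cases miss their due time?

5

LPT (decreasing processing time): J2 J4 J5 J3 J1 J6.
J2: 0→18, due 18, tardiness 0
J4: 18→28, due 27, tardiness 1
J5: 28→35, due 29, tardiness 6
J3: 35→39, due 25, tardiness 14
J1: 39→42, due 24, tardiness 18
J6: 42→44, due 38, tardiness 6
Late cases: 5.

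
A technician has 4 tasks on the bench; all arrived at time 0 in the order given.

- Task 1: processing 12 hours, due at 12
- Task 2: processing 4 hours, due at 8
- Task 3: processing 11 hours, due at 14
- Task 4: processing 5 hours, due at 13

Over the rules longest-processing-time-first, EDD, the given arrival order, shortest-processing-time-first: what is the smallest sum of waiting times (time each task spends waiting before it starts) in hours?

LPT (decreasing processing time): Task 1 Task 3 Task 4 Task 2.
Task 1: waits 0, runs 0→12
Task 3: waits 12, runs 12→23
Task 4: waits 23, runs 23→28
Task 2: waits 28, runs 28→32
Sum = 0+12+23+28 = 63.
EDD (increasing due date): Task 2 Task 1 Task 4 Task 3.
Task 2: waits 0, runs 0→4
Task 1: waits 4, runs 4→16
Task 4: waits 16, runs 16→21
Task 3: waits 21, runs 21→32
Sum = 0+4+16+21 = 41.
FIFO (arrival order): Task 1 Task 2 Task 3 Task 4.
Task 1: waits 0, runs 0→12
Task 2: waits 12, runs 12→16
Task 3: waits 16, runs 16→27
Task 4: waits 27, runs 27→32
Sum = 0+12+16+27 = 55.
SPT (increasing processing time): Task 2 Task 4 Task 3 Task 1.
Task 2: waits 0, runs 0→4
Task 4: waits 4, runs 4→9
Task 3: waits 9, runs 9→20
Task 1: waits 20, runs 20→32
Sum = 0+4+9+20 = 33.
LPT 63, EDD 41, FIFO 55, SPT 33 → minimum 33.

33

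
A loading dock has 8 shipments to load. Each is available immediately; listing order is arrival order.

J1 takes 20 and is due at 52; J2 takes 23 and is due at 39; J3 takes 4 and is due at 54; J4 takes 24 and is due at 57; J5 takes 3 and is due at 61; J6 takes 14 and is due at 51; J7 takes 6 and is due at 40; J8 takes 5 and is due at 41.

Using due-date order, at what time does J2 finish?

EDD (increasing due date): J2 J7 J8 J6 J1 J3 J4 J5.
J2: 0→23

23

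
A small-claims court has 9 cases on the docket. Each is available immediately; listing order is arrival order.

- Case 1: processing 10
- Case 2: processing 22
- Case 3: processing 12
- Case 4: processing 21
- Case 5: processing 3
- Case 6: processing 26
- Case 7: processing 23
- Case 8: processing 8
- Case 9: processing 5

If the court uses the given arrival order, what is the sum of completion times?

685

FIFO (arrival order): Case 1 Case 2 Case 3 Case 4 Case 5 Case 6 Case 7 Case 8 Case 9.
Case 1: 0→10
Case 2: 10→32
Case 3: 32→44
Case 4: 44→65
Case 5: 65→68
Case 6: 68→94
Case 7: 94→117
Case 8: 117→125
Case 9: 125→130
Sum = 10+32+44+65+68+94+117+125+130 = 685.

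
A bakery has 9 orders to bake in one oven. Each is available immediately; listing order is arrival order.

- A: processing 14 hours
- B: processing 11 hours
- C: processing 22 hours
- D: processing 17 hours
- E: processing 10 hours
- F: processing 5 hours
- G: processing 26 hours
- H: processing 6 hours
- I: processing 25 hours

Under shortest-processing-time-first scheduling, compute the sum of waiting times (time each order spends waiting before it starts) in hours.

373

SPT (increasing processing time): F H E B A D C I G.
F: waits 0, runs 0→5
H: waits 5, runs 5→11
E: waits 11, runs 11→21
B: waits 21, runs 21→32
A: waits 32, runs 32→46
D: waits 46, runs 46→63
C: waits 63, runs 63→85
I: waits 85, runs 85→110
G: waits 110, runs 110→136
Sum = 0+5+11+21+32+46+63+85+110 = 373.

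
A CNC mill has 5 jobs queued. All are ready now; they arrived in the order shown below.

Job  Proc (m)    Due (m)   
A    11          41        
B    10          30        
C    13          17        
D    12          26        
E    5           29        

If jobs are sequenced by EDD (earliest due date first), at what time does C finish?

EDD (increasing due date): C D E B A.
C: 0→13

13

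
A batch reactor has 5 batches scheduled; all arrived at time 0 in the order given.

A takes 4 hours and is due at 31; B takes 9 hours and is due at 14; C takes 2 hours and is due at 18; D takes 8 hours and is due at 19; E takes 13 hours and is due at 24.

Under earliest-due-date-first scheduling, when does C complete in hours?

EDD (increasing due date): B C D E A.
B: 0→9
C: 9→11

11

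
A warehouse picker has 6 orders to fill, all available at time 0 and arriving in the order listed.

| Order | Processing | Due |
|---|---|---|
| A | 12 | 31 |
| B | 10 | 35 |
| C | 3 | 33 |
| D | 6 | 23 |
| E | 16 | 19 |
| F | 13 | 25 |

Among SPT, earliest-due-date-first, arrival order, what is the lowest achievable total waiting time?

SPT (increasing processing time): C D B A F E.
C: waits 0, runs 0→3
D: waits 3, runs 3→9
B: waits 9, runs 9→19
A: waits 19, runs 19→31
F: waits 31, runs 31→44
E: waits 44, runs 44→60
Sum = 0+3+9+19+31+44 = 106.
EDD (increasing due date): E D F A C B.
E: waits 0, runs 0→16
D: waits 16, runs 16→22
F: waits 22, runs 22→35
A: waits 35, runs 35→47
C: waits 47, runs 47→50
B: waits 50, runs 50→60
Sum = 0+16+22+35+47+50 = 170.
FIFO (arrival order): A B C D E F.
A: waits 0, runs 0→12
B: waits 12, runs 12→22
C: waits 22, runs 22→25
D: waits 25, runs 25→31
E: waits 31, runs 31→47
F: waits 47, runs 47→60
Sum = 0+12+22+25+31+47 = 137.
SPT 106, EDD 170, FIFO 137 → minimum 106.

106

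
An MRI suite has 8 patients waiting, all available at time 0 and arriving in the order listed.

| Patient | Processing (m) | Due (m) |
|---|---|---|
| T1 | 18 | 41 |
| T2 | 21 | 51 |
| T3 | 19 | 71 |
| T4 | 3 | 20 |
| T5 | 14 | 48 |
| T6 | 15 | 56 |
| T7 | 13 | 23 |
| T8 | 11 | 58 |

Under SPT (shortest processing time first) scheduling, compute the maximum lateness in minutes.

63

SPT (increasing processing time): T4 T8 T7 T5 T6 T1 T3 T2.
T4: 0→3, due 20, lateness -17
T8: 3→14, due 58, lateness -44
T7: 14→27, due 23, lateness 4
T5: 27→41, due 48, lateness -7
T6: 41→56, due 56, lateness 0
T1: 56→74, due 41, lateness 33
T3: 74→93, due 71, lateness 22
T2: 93→114, due 51, lateness 63
Maximum = 63.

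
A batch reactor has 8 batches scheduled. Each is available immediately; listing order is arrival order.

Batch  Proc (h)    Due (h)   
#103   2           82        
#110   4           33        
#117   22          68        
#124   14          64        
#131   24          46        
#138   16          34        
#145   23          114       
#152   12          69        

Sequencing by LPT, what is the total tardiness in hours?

246

LPT (decreasing processing time): #131 #145 #117 #138 #124 #152 #110 #103.
#131: 0→24, due 46, tardiness 0
#145: 24→47, due 114, tardiness 0
#117: 47→69, due 68, tardiness 1
#138: 69→85, due 34, tardiness 51
#124: 85→99, due 64, tardiness 35
#152: 99→111, due 69, tardiness 42
#110: 111→115, due 33, tardiness 82
#103: 115→117, due 82, tardiness 35
Sum = 0+0+1+51+35+42+82+35 = 246.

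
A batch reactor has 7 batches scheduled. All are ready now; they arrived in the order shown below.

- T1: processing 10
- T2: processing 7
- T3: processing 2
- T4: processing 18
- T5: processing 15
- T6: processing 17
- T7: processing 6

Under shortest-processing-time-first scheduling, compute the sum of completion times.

222

SPT (increasing processing time): T3 T7 T2 T1 T5 T6 T4.
T3: 0→2
T7: 2→8
T2: 8→15
T1: 15→25
T5: 25→40
T6: 40→57
T4: 57→75
Sum = 2+8+15+25+40+57+75 = 222.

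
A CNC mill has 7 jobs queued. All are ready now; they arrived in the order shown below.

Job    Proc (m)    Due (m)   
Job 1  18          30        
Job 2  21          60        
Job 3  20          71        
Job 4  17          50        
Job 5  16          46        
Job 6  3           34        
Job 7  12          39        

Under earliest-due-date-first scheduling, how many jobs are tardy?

4

EDD (increasing due date): Job 1 Job 6 Job 7 Job 5 Job 4 Job 2 Job 3.
Job 1: 0→18, due 30, tardiness 0
Job 6: 18→21, due 34, tardiness 0
Job 7: 21→33, due 39, tardiness 0
Job 5: 33→49, due 46, tardiness 3
Job 4: 49→66, due 50, tardiness 16
Job 2: 66→87, due 60, tardiness 27
Job 3: 87→107, due 71, tardiness 36
Late jobs: 4.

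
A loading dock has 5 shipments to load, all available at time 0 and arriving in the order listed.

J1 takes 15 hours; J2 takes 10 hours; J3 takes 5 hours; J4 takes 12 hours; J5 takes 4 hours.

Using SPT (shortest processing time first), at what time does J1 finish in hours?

46

SPT (increasing processing time): J5 J3 J2 J4 J1.
J5: 0→4
J3: 4→9
J2: 9→19
J4: 19→31
J1: 31→46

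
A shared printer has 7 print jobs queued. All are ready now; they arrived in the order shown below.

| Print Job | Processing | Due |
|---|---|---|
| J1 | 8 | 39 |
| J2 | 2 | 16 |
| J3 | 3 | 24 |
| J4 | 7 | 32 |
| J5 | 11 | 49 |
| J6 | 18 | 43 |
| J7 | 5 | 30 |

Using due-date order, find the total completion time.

EDD (increasing due date): J2 J3 J7 J4 J1 J6 J5.
J2: 0→2
J3: 2→5
J7: 5→10
J4: 10→17
J1: 17→25
J6: 25→43
J5: 43→54
Sum = 2+5+10+17+25+43+54 = 156.

156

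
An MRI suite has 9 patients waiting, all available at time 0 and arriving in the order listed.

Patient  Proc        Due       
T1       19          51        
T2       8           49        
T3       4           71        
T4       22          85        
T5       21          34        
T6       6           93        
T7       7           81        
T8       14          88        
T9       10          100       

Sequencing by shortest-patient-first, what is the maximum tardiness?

55

SPT (increasing processing time): T3 T6 T7 T2 T9 T8 T1 T5 T4.
T3: 0→4, due 71, tardiness 0
T6: 4→10, due 93, tardiness 0
T7: 10→17, due 81, tardiness 0
T2: 17→25, due 49, tardiness 0
T9: 25→35, due 100, tardiness 0
T8: 35→49, due 88, tardiness 0
T1: 49→68, due 51, tardiness 17
T5: 68→89, due 34, tardiness 55
T4: 89→111, due 85, tardiness 26
Maximum = 55.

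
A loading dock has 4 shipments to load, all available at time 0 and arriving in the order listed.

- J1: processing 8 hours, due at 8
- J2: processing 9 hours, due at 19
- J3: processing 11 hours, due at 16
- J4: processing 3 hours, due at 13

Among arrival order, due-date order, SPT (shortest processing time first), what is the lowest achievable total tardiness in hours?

FIFO (arrival order): J1 J2 J3 J4.
J1: 0→8, due 8, tardiness 0
J2: 8→17, due 19, tardiness 0
J3: 17→28, due 16, tardiness 12
J4: 28→31, due 13, tardiness 18
Sum = 0+0+12+18 = 30.
EDD (increasing due date): J1 J4 J3 J2.
J1: 0→8, due 8, tardiness 0
J4: 8→11, due 13, tardiness 0
J3: 11→22, due 16, tardiness 6
J2: 22→31, due 19, tardiness 12
Sum = 0+0+6+12 = 18.
SPT (increasing processing time): J4 J1 J2 J3.
J4: 0→3, due 13, tardiness 0
J1: 3→11, due 8, tardiness 3
J2: 11→20, due 19, tardiness 1
J3: 20→31, due 16, tardiness 15
Sum = 0+3+1+15 = 19.
FIFO 30, EDD 18, SPT 19 → minimum 18.

18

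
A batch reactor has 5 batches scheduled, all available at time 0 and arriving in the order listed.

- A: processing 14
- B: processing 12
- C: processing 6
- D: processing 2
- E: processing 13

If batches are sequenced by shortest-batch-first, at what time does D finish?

SPT (increasing processing time): D C B E A.
D: 0→2

2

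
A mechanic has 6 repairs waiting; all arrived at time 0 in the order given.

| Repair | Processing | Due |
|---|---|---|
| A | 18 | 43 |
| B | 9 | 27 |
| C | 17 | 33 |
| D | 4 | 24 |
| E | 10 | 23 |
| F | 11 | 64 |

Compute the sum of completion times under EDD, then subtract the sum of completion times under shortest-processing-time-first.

EDD (increasing due date): E D B C A F.
E: 0→10
D: 10→14
B: 14→23
C: 23→40
A: 40→58
F: 58→69
Sum = 10+14+23+40+58+69 = 214.
SPT (increasing processing time): D B E F C A.
D: 0→4
B: 4→13
E: 13→23
F: 23→34
C: 34→51
A: 51→69
Sum = 4+13+23+34+51+69 = 194.
Difference = 214 − 194 = 20.

20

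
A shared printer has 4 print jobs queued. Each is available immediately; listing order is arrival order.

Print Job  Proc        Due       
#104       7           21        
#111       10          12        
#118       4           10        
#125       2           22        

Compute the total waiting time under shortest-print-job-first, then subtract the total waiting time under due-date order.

-18

SPT (increasing processing time): #125 #118 #104 #111.
#125: waits 0, runs 0→2
#118: waits 2, runs 2→6
#104: waits 6, runs 6→13
#111: waits 13, runs 13→23
Sum = 0+2+6+13 = 21.
EDD (increasing due date): #118 #111 #104 #125.
#118: waits 0, runs 0→4
#111: waits 4, runs 4→14
#104: waits 14, runs 14→21
#125: waits 21, runs 21→23
Sum = 0+4+14+21 = 39.
Difference = 21 − 39 = -18.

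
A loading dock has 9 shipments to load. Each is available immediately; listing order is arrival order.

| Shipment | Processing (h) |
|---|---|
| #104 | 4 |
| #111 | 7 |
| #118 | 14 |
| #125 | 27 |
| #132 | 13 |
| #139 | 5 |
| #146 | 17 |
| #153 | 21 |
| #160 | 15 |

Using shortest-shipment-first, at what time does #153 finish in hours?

SPT (increasing processing time): #104 #139 #111 #132 #118 #160 #146 #153 #125.
#104: 0→4
#139: 4→9
#111: 9→16
#132: 16→29
#118: 29→43
#160: 43→58
#146: 58→75
#153: 75→96

96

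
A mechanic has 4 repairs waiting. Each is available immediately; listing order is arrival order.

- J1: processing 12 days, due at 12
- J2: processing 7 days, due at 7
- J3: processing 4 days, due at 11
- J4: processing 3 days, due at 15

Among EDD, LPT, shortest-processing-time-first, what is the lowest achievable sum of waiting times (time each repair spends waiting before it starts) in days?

EDD (increasing due date): J2 J3 J1 J4.
J2: waits 0, runs 0→7
J3: waits 7, runs 7→11
J1: waits 11, runs 11→23
J4: waits 23, runs 23→26
Sum = 0+7+11+23 = 41.
LPT (decreasing processing time): J1 J2 J3 J4.
J1: waits 0, runs 0→12
J2: waits 12, runs 12→19
J3: waits 19, runs 19→23
J4: waits 23, runs 23→26
Sum = 0+12+19+23 = 54.
SPT (increasing processing time): J4 J3 J2 J1.
J4: waits 0, runs 0→3
J3: waits 3, runs 3→7
J2: waits 7, runs 7→14
J1: waits 14, runs 14→26
Sum = 0+3+7+14 = 24.
EDD 41, LPT 54, SPT 24 → minimum 24.

24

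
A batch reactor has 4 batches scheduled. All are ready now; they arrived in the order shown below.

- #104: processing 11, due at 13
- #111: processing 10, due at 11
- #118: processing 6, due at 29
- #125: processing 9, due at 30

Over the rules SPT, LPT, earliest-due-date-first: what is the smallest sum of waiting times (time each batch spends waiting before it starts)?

46

SPT (increasing processing time): #118 #125 #111 #104.
#118: waits 0, runs 0→6
#125: waits 6, runs 6→15
#111: waits 15, runs 15→25
#104: waits 25, runs 25→36
Sum = 0+6+15+25 = 46.
LPT (decreasing processing time): #104 #111 #125 #118.
#104: waits 0, runs 0→11
#111: waits 11, runs 11→21
#125: waits 21, runs 21→30
#118: waits 30, runs 30→36
Sum = 0+11+21+30 = 62.
EDD (increasing due date): #111 #104 #118 #125.
#111: waits 0, runs 0→10
#104: waits 10, runs 10→21
#118: waits 21, runs 21→27
#125: waits 27, runs 27→36
Sum = 0+10+21+27 = 58.
SPT 46, LPT 62, EDD 58 → minimum 46.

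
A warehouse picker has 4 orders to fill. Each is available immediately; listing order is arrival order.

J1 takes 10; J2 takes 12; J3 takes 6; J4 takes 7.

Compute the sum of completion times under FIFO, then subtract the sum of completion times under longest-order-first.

FIFO (arrival order): J1 J2 J3 J4.
J1: 0→10
J2: 10→22
J3: 22→28
J4: 28→35
Sum = 10+22+28+35 = 95.
LPT (decreasing processing time): J2 J1 J4 J3.
J2: 0→12
J1: 12→22
J4: 22→29
J3: 29→35
Sum = 12+22+29+35 = 98.
Difference = 95 − 98 = -3.

-3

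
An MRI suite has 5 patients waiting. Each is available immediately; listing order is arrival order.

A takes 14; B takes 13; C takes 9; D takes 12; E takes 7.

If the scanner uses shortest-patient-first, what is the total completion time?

147

SPT (increasing processing time): E C D B A.
E: 0→7
C: 7→16
D: 16→28
B: 28→41
A: 41→55
Sum = 7+16+28+41+55 = 147.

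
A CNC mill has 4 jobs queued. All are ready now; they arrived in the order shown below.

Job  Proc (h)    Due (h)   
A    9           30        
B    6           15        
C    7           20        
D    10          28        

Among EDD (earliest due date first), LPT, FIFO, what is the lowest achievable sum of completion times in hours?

EDD (increasing due date): B C D A.
B: 0→6
C: 6→13
D: 13→23
A: 23→32
Sum = 6+13+23+32 = 74.
LPT (decreasing processing time): D A C B.
D: 0→10
A: 10→19
C: 19→26
B: 26→32
Sum = 10+19+26+32 = 87.
FIFO (arrival order): A B C D.
A: 0→9
B: 9→15
C: 15→22
D: 22→32
Sum = 9+15+22+32 = 78.
EDD 74, LPT 87, FIFO 78 → minimum 74.

74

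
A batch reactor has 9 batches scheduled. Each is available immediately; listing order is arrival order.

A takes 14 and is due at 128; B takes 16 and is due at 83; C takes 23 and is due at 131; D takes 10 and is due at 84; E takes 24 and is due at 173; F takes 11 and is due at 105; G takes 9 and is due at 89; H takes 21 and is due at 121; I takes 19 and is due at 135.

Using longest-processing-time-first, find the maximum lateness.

LPT (decreasing processing time): E C H I B A F D G.
E: 0→24, due 173, lateness -149
C: 24→47, due 131, lateness -84
H: 47→68, due 121, lateness -53
I: 68→87, due 135, lateness -48
B: 87→103, due 83, lateness 20
A: 103→117, due 128, lateness -11
F: 117→128, due 105, lateness 23
D: 128→138, due 84, lateness 54
G: 138→147, due 89, lateness 58
Maximum = 58.

58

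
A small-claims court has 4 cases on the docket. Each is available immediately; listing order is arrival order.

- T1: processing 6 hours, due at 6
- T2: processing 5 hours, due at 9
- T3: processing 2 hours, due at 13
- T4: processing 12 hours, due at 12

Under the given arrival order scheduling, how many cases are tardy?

2

FIFO (arrival order): T1 T2 T3 T4.
T1: 0→6, due 6, tardiness 0
T2: 6→11, due 9, tardiness 2
T3: 11→13, due 13, tardiness 0
T4: 13→25, due 12, tardiness 13
Late cases: 2.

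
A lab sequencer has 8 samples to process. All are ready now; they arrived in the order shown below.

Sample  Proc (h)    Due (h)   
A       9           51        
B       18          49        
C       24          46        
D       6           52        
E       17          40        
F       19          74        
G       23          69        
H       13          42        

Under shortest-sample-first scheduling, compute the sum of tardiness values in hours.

146

SPT (increasing processing time): D A H E B F G C.
D: 0→6, due 52, tardiness 0
A: 6→15, due 51, tardiness 0
H: 15→28, due 42, tardiness 0
E: 28→45, due 40, tardiness 5
B: 45→63, due 49, tardiness 14
F: 63→82, due 74, tardiness 8
G: 82→105, due 69, tardiness 36
C: 105→129, due 46, tardiness 83
Sum = 0+0+0+5+14+8+36+83 = 146.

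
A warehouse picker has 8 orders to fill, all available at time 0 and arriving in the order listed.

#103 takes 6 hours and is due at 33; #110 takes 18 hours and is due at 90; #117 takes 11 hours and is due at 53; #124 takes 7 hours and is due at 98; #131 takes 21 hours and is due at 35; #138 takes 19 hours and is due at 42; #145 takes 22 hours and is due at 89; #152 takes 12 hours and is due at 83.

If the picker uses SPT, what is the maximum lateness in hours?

59

SPT (increasing processing time): #103 #124 #117 #152 #110 #138 #131 #145.
#103: 0→6, due 33, lateness -27
#124: 6→13, due 98, lateness -85
#117: 13→24, due 53, lateness -29
#152: 24→36, due 83, lateness -47
#110: 36→54, due 90, lateness -36
#138: 54→73, due 42, lateness 31
#131: 73→94, due 35, lateness 59
#145: 94→116, due 89, lateness 27
Maximum = 59.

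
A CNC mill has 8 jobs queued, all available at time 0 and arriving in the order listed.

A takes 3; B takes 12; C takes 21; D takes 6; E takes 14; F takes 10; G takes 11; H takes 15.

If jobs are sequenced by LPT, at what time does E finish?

LPT (decreasing processing time): C H E B G F D A.
C: 0→21
H: 21→36
E: 36→50

50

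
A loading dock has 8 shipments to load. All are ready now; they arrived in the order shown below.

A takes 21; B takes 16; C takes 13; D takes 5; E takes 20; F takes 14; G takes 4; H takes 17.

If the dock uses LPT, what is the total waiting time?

489

LPT (decreasing processing time): A E H B F C D G.
A: waits 0, runs 0→21
E: waits 21, runs 21→41
H: waits 41, runs 41→58
B: waits 58, runs 58→74
F: waits 74, runs 74→88
C: waits 88, runs 88→101
D: waits 101, runs 101→106
G: waits 106, runs 106→110
Sum = 0+21+41+58+74+88+101+106 = 489.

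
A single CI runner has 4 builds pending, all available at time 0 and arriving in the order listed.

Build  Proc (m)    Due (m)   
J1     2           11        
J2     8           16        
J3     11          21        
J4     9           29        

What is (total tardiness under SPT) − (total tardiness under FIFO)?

8

SPT (increasing processing time): J1 J2 J4 J3.
J1: 0→2, due 11, tardiness 0
J2: 2→10, due 16, tardiness 0
J4: 10→19, due 29, tardiness 0
J3: 19→30, due 21, tardiness 9
Sum = 0+0+0+9 = 9.
FIFO (arrival order): J1 J2 J3 J4.
J1: 0→2, due 11, tardiness 0
J2: 2→10, due 16, tardiness 0
J3: 10→21, due 21, tardiness 0
J4: 21→30, due 29, tardiness 1
Sum = 0+0+0+1 = 1.
Difference = 9 − 1 = 8.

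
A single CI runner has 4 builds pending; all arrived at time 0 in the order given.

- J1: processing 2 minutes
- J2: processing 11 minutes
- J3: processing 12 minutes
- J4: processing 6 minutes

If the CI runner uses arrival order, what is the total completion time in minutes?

71

FIFO (arrival order): J1 J2 J3 J4.
J1: 0→2
J2: 2→13
J3: 13→25
J4: 25→31
Sum = 2+13+25+31 = 71.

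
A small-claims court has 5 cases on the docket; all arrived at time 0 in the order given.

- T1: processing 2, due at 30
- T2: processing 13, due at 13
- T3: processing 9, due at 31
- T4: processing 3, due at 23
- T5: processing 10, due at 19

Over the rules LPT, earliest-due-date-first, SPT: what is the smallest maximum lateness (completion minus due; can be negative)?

6

LPT (decreasing processing time): T2 T5 T3 T4 T1.
T2: 0→13, due 13, lateness 0
T5: 13→23, due 19, lateness 4
T3: 23→32, due 31, lateness 1
T4: 32→35, due 23, lateness 12
T1: 35→37, due 30, lateness 7
Maximum = 12.
EDD (increasing due date): T2 T5 T4 T1 T3.
T2: 0→13, due 13, lateness 0
T5: 13→23, due 19, lateness 4
T4: 23→26, due 23, lateness 3
T1: 26→28, due 30, lateness -2
T3: 28→37, due 31, lateness 6
Maximum = 6.
SPT (increasing processing time): T1 T4 T3 T5 T2.
T1: 0→2, due 30, lateness -28
T4: 2→5, due 23, lateness -18
T3: 5→14, due 31, lateness -17
T5: 14→24, due 19, lateness 5
T2: 24→37, due 13, lateness 24
Maximum = 24.
LPT 12, EDD 6, SPT 24 → minimum 6.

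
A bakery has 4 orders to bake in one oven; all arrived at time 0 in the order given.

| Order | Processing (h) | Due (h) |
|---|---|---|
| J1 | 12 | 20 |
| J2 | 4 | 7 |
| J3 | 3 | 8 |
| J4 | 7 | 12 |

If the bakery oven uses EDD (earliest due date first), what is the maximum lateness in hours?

EDD (increasing due date): J2 J3 J4 J1.
J2: 0→4, due 7, lateness -3
J3: 4→7, due 8, lateness -1
J4: 7→14, due 12, lateness 2
J1: 14→26, due 20, lateness 6
Maximum = 6.

6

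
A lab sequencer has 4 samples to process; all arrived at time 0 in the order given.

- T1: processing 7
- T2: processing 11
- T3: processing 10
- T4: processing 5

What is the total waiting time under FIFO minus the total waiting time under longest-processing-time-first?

-7

FIFO (arrival order): T1 T2 T3 T4.
T1: waits 0, runs 0→7
T2: waits 7, runs 7→18
T3: waits 18, runs 18→28
T4: waits 28, runs 28→33
Sum = 0+7+18+28 = 53.
LPT (decreasing processing time): T2 T3 T1 T4.
T2: waits 0, runs 0→11
T3: waits 11, runs 11→21
T1: waits 21, runs 21→28
T4: waits 28, runs 28→33
Sum = 0+11+21+28 = 60.
Difference = 53 − 60 = -7.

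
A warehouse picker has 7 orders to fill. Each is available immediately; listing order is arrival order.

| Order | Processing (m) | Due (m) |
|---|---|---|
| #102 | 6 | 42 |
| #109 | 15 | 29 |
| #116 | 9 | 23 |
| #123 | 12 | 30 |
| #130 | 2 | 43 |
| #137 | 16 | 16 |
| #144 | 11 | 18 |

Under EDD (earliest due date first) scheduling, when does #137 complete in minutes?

16

EDD (increasing due date): #137 #144 #116 #109 #123 #102 #130.
#137: 0→16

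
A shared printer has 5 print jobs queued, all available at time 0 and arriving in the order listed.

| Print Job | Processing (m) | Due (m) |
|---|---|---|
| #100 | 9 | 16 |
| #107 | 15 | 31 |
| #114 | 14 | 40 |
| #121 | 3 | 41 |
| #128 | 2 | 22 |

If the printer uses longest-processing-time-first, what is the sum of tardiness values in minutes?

43

LPT (decreasing processing time): #107 #114 #100 #121 #128.
#107: 0→15, due 31, tardiness 0
#114: 15→29, due 40, tardiness 0
#100: 29→38, due 16, tardiness 22
#121: 38→41, due 41, tardiness 0
#128: 41→43, due 22, tardiness 21
Sum = 0+0+22+0+21 = 43.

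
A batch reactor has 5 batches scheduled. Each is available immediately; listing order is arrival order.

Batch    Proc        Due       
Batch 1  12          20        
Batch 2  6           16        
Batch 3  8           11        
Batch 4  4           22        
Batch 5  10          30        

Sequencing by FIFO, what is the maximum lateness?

15

FIFO (arrival order): Batch 1 Batch 2 Batch 3 Batch 4 Batch 5.
Batch 1: 0→12, due 20, lateness -8
Batch 2: 12→18, due 16, lateness 2
Batch 3: 18→26, due 11, lateness 15
Batch 4: 26→30, due 22, lateness 8
Batch 5: 30→40, due 30, lateness 10
Maximum = 15.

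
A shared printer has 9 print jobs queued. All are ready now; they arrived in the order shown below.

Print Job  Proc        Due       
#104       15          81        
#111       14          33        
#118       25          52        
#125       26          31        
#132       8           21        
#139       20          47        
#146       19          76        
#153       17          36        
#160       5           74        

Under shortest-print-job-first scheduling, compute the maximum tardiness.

118

SPT (increasing processing time): #160 #132 #111 #104 #153 #146 #139 #118 #125.
#160: 0→5, due 74, tardiness 0
#132: 5→13, due 21, tardiness 0
#111: 13→27, due 33, tardiness 0
#104: 27→42, due 81, tardiness 0
#153: 42→59, due 36, tardiness 23
#146: 59→78, due 76, tardiness 2
#139: 78→98, due 47, tardiness 51
#118: 98→123, due 52, tardiness 71
#125: 123→149, due 31, tardiness 118
Maximum = 118.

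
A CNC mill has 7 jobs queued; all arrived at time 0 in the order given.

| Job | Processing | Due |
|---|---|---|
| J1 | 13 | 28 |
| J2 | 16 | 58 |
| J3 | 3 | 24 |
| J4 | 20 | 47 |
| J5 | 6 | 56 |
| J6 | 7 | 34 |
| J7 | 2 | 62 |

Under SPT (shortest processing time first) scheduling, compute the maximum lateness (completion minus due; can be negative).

20

SPT (increasing processing time): J7 J3 J5 J6 J1 J2 J4.
J7: 0→2, due 62, lateness -60
J3: 2→5, due 24, lateness -19
J5: 5→11, due 56, lateness -45
J6: 11→18, due 34, lateness -16
J1: 18→31, due 28, lateness 3
J2: 31→47, due 58, lateness -11
J4: 47→67, due 47, lateness 20
Maximum = 20.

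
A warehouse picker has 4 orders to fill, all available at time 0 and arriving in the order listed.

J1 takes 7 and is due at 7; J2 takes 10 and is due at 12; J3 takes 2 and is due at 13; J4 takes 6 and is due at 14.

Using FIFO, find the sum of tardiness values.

FIFO (arrival order): J1 J2 J3 J4.
J1: 0→7, due 7, tardiness 0
J2: 7→17, due 12, tardiness 5
J3: 17→19, due 13, tardiness 6
J4: 19→25, due 14, tardiness 11
Sum = 0+5+6+11 = 22.

22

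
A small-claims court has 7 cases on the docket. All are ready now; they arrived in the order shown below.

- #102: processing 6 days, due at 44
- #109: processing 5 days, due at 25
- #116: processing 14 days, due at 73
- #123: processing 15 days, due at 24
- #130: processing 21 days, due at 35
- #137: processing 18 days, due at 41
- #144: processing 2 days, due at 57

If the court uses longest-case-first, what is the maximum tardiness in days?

LPT (decreasing processing time): #130 #137 #123 #116 #102 #109 #144.
#130: 0→21, due 35, tardiness 0
#137: 21→39, due 41, tardiness 0
#123: 39→54, due 24, tardiness 30
#116: 54→68, due 73, tardiness 0
#102: 68→74, due 44, tardiness 30
#109: 74→79, due 25, tardiness 54
#144: 79→81, due 57, tardiness 24
Maximum = 54.

54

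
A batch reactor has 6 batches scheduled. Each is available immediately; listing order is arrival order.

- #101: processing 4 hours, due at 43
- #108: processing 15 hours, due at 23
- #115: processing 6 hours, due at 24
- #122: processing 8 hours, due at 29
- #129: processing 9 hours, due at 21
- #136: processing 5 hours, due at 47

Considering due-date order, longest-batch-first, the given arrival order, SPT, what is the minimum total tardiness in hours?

16

EDD (increasing due date): #129 #108 #115 #122 #101 #136.
#129: 0→9, due 21, tardiness 0
#108: 9→24, due 23, tardiness 1
#115: 24→30, due 24, tardiness 6
#122: 30→38, due 29, tardiness 9
#101: 38→42, due 43, tardiness 0
#136: 42→47, due 47, tardiness 0
Sum = 0+1+6+9+0+0 = 16.
LPT (decreasing processing time): #108 #129 #122 #115 #136 #101.
#108: 0→15, due 23, tardiness 0
#129: 15→24, due 21, tardiness 3
#122: 24→32, due 29, tardiness 3
#115: 32→38, due 24, tardiness 14
#136: 38→43, due 47, tardiness 0
#101: 43→47, due 43, tardiness 4
Sum = 0+3+3+14+0+4 = 24.
FIFO (arrival order): #101 #108 #115 #122 #129 #136.
#101: 0→4, due 43, tardiness 0
#108: 4→19, due 23, tardiness 0
#115: 19→25, due 24, tardiness 1
#122: 25→33, due 29, tardiness 4
#129: 33→42, due 21, tardiness 21
#136: 42→47, due 47, tardiness 0
Sum = 0+0+1+4+21+0 = 26.
SPT (increasing processing time): #101 #136 #115 #122 #129 #108.
#101: 0→4, due 43, tardiness 0
#136: 4→9, due 47, tardiness 0
#115: 9→15, due 24, tardiness 0
#122: 15→23, due 29, tardiness 0
#129: 23→32, due 21, tardiness 11
#108: 32→47, due 23, tardiness 24
Sum = 0+0+0+0+11+24 = 35.
EDD 16, LPT 24, FIFO 26, SPT 35 → minimum 16.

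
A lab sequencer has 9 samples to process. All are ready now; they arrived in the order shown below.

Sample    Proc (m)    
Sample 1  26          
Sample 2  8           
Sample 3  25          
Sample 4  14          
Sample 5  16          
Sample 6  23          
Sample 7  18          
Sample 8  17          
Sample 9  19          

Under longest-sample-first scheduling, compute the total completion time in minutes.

LPT (decreasing processing time): Sample 1 Sample 3 Sample 6 Sample 9 Sample 7 Sample 8 Sample 5 Sample 4 Sample 2.
Sample 1: 0→26
Sample 3: 26→51
Sample 6: 51→74
Sample 9: 74→93
Sample 7: 93→111
Sample 8: 111→128
Sample 5: 128→144
Sample 4: 144→158
Sample 2: 158→166
Sum = 26+51+74+93+111+128+144+158+166 = 951.

951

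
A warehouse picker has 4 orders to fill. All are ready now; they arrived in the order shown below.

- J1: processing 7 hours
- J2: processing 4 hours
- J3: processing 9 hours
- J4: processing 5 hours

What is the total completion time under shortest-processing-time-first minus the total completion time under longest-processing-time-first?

-17

SPT (increasing processing time): J2 J4 J1 J3.
J2: 0→4
J4: 4→9
J1: 9→16
J3: 16→25
Sum = 4+9+16+25 = 54.
LPT (decreasing processing time): J3 J1 J4 J2.
J3: 0→9
J1: 9→16
J4: 16→21
J2: 21→25
Sum = 9+16+21+25 = 71.
Difference = 54 − 71 = -17.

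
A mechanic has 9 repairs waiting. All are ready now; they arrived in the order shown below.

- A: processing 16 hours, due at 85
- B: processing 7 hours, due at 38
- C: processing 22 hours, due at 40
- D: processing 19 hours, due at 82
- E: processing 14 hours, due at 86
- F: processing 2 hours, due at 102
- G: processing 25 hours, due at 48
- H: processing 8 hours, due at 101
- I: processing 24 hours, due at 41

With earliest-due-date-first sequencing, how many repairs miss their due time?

EDD (increasing due date): B C I G D A E H F.
B: 0→7, due 38, tardiness 0
C: 7→29, due 40, tardiness 0
I: 29→53, due 41, tardiness 12
G: 53→78, due 48, tardiness 30
D: 78→97, due 82, tardiness 15
A: 97→113, due 85, tardiness 28
E: 113→127, due 86, tardiness 41
H: 127→135, due 101, tardiness 34
F: 135→137, due 102, tardiness 35
Late repairs: 7.

7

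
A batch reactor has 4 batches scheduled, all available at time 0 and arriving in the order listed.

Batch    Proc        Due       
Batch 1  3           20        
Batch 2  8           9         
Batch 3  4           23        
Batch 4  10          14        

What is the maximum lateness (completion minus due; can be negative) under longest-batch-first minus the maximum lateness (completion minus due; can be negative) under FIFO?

-2

LPT (decreasing processing time): Batch 4 Batch 2 Batch 3 Batch 1.
Batch 4: 0→10, due 14, lateness -4
Batch 2: 10→18, due 9, lateness 9
Batch 3: 18→22, due 23, lateness -1
Batch 1: 22→25, due 20, lateness 5
Maximum = 9.
FIFO (arrival order): Batch 1 Batch 2 Batch 3 Batch 4.
Batch 1: 0→3, due 20, lateness -17
Batch 2: 3→11, due 9, lateness 2
Batch 3: 11→15, due 23, lateness -8
Batch 4: 15→25, due 14, lateness 11
Maximum = 11.
Difference = 9 − 11 = -2.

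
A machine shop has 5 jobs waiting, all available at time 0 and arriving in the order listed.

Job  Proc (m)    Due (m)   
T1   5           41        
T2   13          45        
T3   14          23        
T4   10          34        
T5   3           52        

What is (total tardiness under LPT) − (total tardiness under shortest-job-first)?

LPT (decreasing processing time): T3 T2 T4 T1 T5.
T3: 0→14, due 23, tardiness 0
T2: 14→27, due 45, tardiness 0
T4: 27→37, due 34, tardiness 3
T1: 37→42, due 41, tardiness 1
T5: 42→45, due 52, tardiness 0
Sum = 0+0+3+1+0 = 4.
SPT (increasing processing time): T5 T1 T4 T2 T3.
T5: 0→3, due 52, tardiness 0
T1: 3→8, due 41, tardiness 0
T4: 8→18, due 34, tardiness 0
T2: 18→31, due 45, tardiness 0
T3: 31→45, due 23, tardiness 22
Sum = 0+0+0+0+22 = 22.
Difference = 4 − 22 = -18.

-18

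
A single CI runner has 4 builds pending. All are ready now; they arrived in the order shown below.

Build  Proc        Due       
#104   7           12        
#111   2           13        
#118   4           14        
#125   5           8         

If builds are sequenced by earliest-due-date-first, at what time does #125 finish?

EDD (increasing due date): #125 #104 #111 #118.
#125: 0→5

5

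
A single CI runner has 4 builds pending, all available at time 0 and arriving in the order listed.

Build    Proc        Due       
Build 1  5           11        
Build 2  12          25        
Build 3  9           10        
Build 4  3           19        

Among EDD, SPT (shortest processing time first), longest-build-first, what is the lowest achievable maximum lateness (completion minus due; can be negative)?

EDD (increasing due date): Build 3 Build 1 Build 4 Build 2.
Build 3: 0→9, due 10, lateness -1
Build 1: 9→14, due 11, lateness 3
Build 4: 14→17, due 19, lateness -2
Build 2: 17→29, due 25, lateness 4
Maximum = 4.
SPT (increasing processing time): Build 4 Build 1 Build 3 Build 2.
Build 4: 0→3, due 19, lateness -16
Build 1: 3→8, due 11, lateness -3
Build 3: 8→17, due 10, lateness 7
Build 2: 17→29, due 25, lateness 4
Maximum = 7.
LPT (decreasing processing time): Build 2 Build 3 Build 1 Build 4.
Build 2: 0→12, due 25, lateness -13
Build 3: 12→21, due 10, lateness 11
Build 1: 21→26, due 11, lateness 15
Build 4: 26→29, due 19, lateness 10
Maximum = 15.
EDD 4, SPT 7, LPT 15 → minimum 4.

4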